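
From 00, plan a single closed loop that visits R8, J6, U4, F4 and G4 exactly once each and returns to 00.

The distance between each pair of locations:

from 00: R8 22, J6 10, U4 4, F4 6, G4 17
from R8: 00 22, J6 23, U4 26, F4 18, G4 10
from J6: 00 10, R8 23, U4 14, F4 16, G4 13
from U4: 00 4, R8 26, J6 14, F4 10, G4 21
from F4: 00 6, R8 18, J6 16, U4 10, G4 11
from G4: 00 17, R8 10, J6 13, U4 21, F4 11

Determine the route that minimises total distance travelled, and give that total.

Minimum total distance: 65.

There are 60 distinct closed tours to check (reversals are equivalent).
00 → R8 → J6 → U4 → F4 → G4 → 00: 22+23+14+10+11+17 = 97
00 → R8 → J6 → U4 → G4 → F4 → 00: 22+23+14+21+11+6 = 97
00 → R8 → J6 → F4 → U4 → G4 → 00: 22+23+16+10+21+17 = 109
00 → R8 → J6 → F4 → G4 → U4 → 00: 22+23+16+11+21+4 = 97
00 → R8 → J6 → G4 → U4 → F4 → 00: 22+23+13+21+10+6 = 95
00 → R8 → J6 → G4 → F4 → U4 → 00: 22+23+13+11+10+4 = 83
00 → R8 → U4 → J6 → F4 → G4 → 00: 22+26+14+16+11+17 = 106
00 → R8 → U4 → J6 → G4 → F4 → 00: 22+26+14+13+11+6 = 92
00 → R8 → U4 → F4 → J6 → G4 → 00: 22+26+10+16+13+17 = 104
00 → R8 → U4 → F4 → G4 → J6 → 00: 22+26+10+11+13+10 = 92
00 → R8 → U4 → G4 → J6 → F4 → 00: 22+26+21+13+16+6 = 104
00 → R8 → U4 → G4 → F4 → J6 → 00: 22+26+21+11+16+10 = 106
00 → R8 → F4 → J6 → U4 → G4 → 00: 22+18+16+14+21+17 = 108
00 → R8 → F4 → J6 → G4 → U4 → 00: 22+18+16+13+21+4 = 94
… (46 more)
00 → J6 → G4 → R8 → F4 → U4 → 00: 10+13+10+18+10+4 = 65  ← best
The minimum is 65.
One optimal route: 00 → J6 → G4 → R8 → F4 → U4 → 00 (or its reverse).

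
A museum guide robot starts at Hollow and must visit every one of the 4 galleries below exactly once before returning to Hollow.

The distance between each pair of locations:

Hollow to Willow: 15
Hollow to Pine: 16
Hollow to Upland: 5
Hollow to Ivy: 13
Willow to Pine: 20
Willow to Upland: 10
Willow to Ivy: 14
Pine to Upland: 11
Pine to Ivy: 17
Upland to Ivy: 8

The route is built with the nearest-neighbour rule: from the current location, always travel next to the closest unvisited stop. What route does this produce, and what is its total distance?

At Hollow the remaining stops are Upland 5, Ivy 13, Willow 15, Pine 16; go to Upland.
At Upland the remaining stops are Ivy 8, Willow 10, Pine 11; go to Ivy.
At Ivy the remaining stops are Willow 14, Pine 17; go to Willow.
At Willow the remaining stops are Pine 20; go to Pine.
Return Pine→Hollow: 16.
Total = 5 + 8 + 14 + 20 + 16 = 63.

Nearest-neighbour total = 63; route Hollow → Upland → Ivy → Willow → Pine → Hollow.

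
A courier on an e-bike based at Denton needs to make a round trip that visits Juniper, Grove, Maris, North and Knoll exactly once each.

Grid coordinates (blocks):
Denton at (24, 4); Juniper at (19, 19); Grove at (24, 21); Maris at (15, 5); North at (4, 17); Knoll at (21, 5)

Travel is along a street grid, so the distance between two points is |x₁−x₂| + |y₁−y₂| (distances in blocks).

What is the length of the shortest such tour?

Shortest round trip = 74 blocks.

Denton - Juniper - Grove - Maris - North - Knoll - Denton: 20+7+25+23+29+4 = 108
Denton - Juniper - Grove - Maris - Knoll - North - Denton: 20+7+25+6+29+33 = 120
Denton - Juniper - Grove - North - Maris - Knoll - Denton: 20+7+24+23+6+4 = 84
Denton - Juniper - Grove - North - Knoll - Maris - Denton: 20+7+24+29+6+10 = 96
Denton - Juniper - Grove - Knoll - Maris - North - Denton: 20+7+19+6+23+33 = 108
Denton - Juniper - Grove - Knoll - North - Maris - Denton: 20+7+19+29+23+10 = 108
Denton - Juniper - Maris - Grove - North - Knoll - Denton: 20+18+25+24+29+4 = 120
Denton - Juniper - Maris - Grove - Knoll - North - Denton: 20+18+25+19+29+33 = 144
Denton - Juniper - Maris - North - Grove - Knoll - Denton: 20+18+23+24+19+4 = 108
Denton - Juniper - Maris - North - Knoll - Grove - Denton: 20+18+23+29+19+17 = 126
Denton - Juniper - Maris - Knoll - Grove - North - Denton: 20+18+6+19+24+33 = 120
Denton - Juniper - Maris - Knoll - North - Grove - Denton: 20+18+6+29+24+17 = 114
Denton - Juniper - North - Grove - Maris - Knoll - Denton: 20+17+24+25+6+4 = 96
Denton - Juniper - North - Grove - Knoll - Maris - Denton: 20+17+24+19+6+10 = 96
… (46 more)
Denton - Grove - Juniper - North - Maris - Knoll - Denton: 17+7+17+23+6+4 = 74  ← best
The minimum is 74.
One optimal route: Denton → Grove → Juniper → North → Maris → Knoll → Denton (or its reverse).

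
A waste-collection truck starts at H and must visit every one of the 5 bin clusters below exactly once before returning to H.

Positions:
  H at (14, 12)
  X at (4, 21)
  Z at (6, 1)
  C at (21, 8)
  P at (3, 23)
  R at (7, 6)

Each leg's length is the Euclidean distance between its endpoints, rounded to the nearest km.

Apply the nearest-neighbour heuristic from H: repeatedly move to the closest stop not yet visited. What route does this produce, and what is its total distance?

Total distance 65 km via the nearest-neighbour route H → C → R → Z → X → P → H.

H → [C:8 / R:9 / X:13 / Z:14 / P:16] → C (8)
C → [R:14 / Z:17 / X:21 / P:23] → R (14)
R → [Z:5 / X:15 / P:17] → Z (5)
Z → [X:20 / P:22] → X (20)
X → [P:2] → P (2)
Return P→H: 16.
Total = 8 + 14 + 5 + 20 + 2 + 16 = 65.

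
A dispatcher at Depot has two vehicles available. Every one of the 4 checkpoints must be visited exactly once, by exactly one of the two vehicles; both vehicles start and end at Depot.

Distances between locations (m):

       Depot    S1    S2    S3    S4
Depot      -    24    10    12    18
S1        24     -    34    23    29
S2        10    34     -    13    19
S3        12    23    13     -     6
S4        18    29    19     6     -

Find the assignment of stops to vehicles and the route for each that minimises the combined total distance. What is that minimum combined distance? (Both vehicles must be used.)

Minimum combined distance: 91 m.

Check every non-empty split of the stops between the two vehicles; for each half take its own optimal tour:
  {S1} + {S2, S3, S4}: 48 + 47 = 95
  {S2} + {S1, S3, S4}: 20 + 71 = 91
  {S1, S2} + {S3, S4}: 68 + 36 = 104
  {S3} + {S1, S2, S4}: 24 + 82 = 106
  {S1, S3} + {S2, S4}: 59 + 47 = 106
  {S2, S3} + {S1, S4}: 35 + 71 = 106
  … (7 splits in total)
Best: vehicle 1 Depot → S2 → Depot = 20; vehicle 2 Depot → S1 → S3 → S4 → Depot = 71; combined 91.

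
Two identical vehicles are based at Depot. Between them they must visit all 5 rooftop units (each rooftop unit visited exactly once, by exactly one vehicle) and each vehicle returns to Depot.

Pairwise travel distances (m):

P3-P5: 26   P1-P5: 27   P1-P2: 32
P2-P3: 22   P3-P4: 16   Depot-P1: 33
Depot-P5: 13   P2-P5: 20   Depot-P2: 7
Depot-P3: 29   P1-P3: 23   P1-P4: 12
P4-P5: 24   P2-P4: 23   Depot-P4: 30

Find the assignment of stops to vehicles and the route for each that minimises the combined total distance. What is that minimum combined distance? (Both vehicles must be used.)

Minimum combined distance: 111 m.

Check every non-empty split of the stops between the two vehicles; for each half take its own optimal tour:
  {P1} + {P2, P3, P4, P5}: 66 + 82 = 148
  {P2} + {P1, P3, P4, P5}: 14 + 97 = 111
  {P1, P2} + {P3, P4, P5}: 72 + 82 = 154
  {P3} + {P1, P2, P4, P5}: 58 + 82 = 140
  {P1, P3} + {P2, P4, P5}: 85 + 67 = 152
  {P2, P3} + {P1, P4, P5}: 58 + 82 = 140
  … (15 splits in total)
Best: vehicle 1 Depot → P2 → Depot = 14; vehicle 2 Depot → P3 → P4 → P1 → P5 → Depot = 97; combined 111.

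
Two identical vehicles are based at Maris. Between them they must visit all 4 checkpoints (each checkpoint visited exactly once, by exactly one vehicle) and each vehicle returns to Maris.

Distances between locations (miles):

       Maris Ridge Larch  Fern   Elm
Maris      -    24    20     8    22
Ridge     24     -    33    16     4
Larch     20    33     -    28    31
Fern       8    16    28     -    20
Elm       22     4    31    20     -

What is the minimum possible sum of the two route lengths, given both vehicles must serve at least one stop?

Minimum combined distance: 90 miles.

Check every non-empty split of the stops between the two vehicles; for each half take its own optimal tour:
  {Ridge} + {Larch, Fern, Elm}: 48 + 79 = 127
  {Larch} + {Ridge, Fern, Elm}: 40 + 50 = 90
  {Ridge, Larch} + {Fern, Elm}: 77 + 50 = 127
  {Fern} + {Ridge, Larch, Elm}: 16 + 79 = 95
  {Ridge, Fern} + {Larch, Elm}: 48 + 73 = 121
  {Larch, Fern} + {Ridge, Elm}: 56 + 50 = 106
  … (7 splits in total)
Best: vehicle 1 Maris → Larch → Maris = 40; vehicle 2 Maris → Fern → Ridge → Elm → Maris = 50; combined 90.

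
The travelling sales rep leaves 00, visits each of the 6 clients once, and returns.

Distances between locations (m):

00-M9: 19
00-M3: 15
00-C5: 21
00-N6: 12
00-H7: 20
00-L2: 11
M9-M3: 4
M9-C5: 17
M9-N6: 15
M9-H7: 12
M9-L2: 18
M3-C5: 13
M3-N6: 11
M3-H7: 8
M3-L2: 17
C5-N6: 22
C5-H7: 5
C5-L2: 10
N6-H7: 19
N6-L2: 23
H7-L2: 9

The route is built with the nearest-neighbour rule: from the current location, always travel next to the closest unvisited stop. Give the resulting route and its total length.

From 00: distances to unvisited — L2=11, N6=12, M3=15, M9=19, H7=20, C5=21. Nearest is L2 (11).
From L2: distances to unvisited — H7=9, C5=10, M3=17, M9=18, N6=23. Nearest is H7 (9).
From H7: distances to unvisited — C5=5, M3=8, M9=12, N6=19. Nearest is C5 (5).
From C5: distances to unvisited — M3=13, M9=17, N6=22. Nearest is M3 (13).
From M3: distances to unvisited — M9=4, N6=11. Nearest is M9 (4).
From M9: distances to unvisited — N6=15. Nearest is N6 (15).
Return N6→00: 12.
Total = 11 + 9 + 5 + 13 + 4 + 15 + 12 = 69.

69 m along 00 → L2 → H7 → C5 → M3 → M9 → N6 → 00.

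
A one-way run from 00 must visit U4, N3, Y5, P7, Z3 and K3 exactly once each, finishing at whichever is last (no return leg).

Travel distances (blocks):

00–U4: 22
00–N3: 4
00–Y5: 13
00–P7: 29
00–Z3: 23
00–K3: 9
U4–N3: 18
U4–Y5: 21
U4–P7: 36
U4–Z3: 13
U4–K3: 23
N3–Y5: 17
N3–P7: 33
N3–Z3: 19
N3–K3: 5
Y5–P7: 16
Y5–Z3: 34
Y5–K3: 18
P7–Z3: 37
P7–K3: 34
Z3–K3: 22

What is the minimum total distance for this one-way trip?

Shortest open route: 81 blocks.

There are 6! = 720 possible orderings.
00 - U4 - N3 - Y5 - P7 - Z3 - K3: 22+18+17+16+37+22 = 132
00 - U4 - N3 - Y5 - P7 - K3 - Z3: 22+18+17+16+34+22 = 129
00 - U4 - N3 - Y5 - Z3 - P7 - K3: 22+18+17+34+37+34 = 162
00 - U4 - N3 - Y5 - Z3 - K3 - P7: 22+18+17+34+22+34 = 147
00 - U4 - N3 - Y5 - K3 - P7 - Z3: 22+18+17+18+34+37 = 146
00 - U4 - N3 - Y5 - K3 - Z3 - P7: 22+18+17+18+22+37 = 134
00 - U4 - N3 - P7 - Y5 - Z3 - K3: 22+18+33+16+34+22 = 145
00 - U4 - N3 - P7 - Y5 - K3 - Z3: 22+18+33+16+18+22 = 129
… (712 more)
00 - N3 - K3 - Z3 - U4 - Y5 - P7: 4+5+22+13+21+16 = 81  ← best
The minimum is 81.
One shortest path: 00 → N3 → K3 → Z3 → U4 → Y5 → P7.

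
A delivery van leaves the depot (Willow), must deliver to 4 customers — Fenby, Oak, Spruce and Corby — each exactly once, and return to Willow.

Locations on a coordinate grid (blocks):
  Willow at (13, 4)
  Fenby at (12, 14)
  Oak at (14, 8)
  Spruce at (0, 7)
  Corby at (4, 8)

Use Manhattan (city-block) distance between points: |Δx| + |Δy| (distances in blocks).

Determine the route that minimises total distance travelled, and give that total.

Shortest round trip = 48 blocks.

With 4 stops there are 4!/2 = 12 distinct round trips (a route and its reverse cost the same).
Willow - Fenby - Oak - Spruce - Corby - Willow: 11+8+15+5+13 = 52
Willow - Fenby - Oak - Corby - Spruce - Willow: 11+8+10+5+16 = 50
Willow - Fenby - Spruce - Oak - Corby - Willow: 11+19+15+10+13 = 68
Willow - Fenby - Spruce - Corby - Oak - Willow: 11+19+5+10+5 = 50
Willow - Fenby - Corby - Oak - Spruce - Willow: 11+14+10+15+16 = 66
Willow - Fenby - Corby - Spruce - Oak - Willow: 11+14+5+15+5 = 50
Willow - Oak - Fenby - Spruce - Corby - Willow: 5+8+19+5+13 = 50
Willow - Oak - Fenby - Corby - Spruce - Willow: 5+8+14+5+16 = 48
Willow - Oak - Spruce - Fenby - Corby - Willow: 5+15+19+14+13 = 66
Willow - Oak - Corby - Fenby - Spruce - Willow: 5+10+14+19+16 = 64
Willow - Spruce - Fenby - Oak - Corby - Willow: 16+19+8+10+13 = 66
Willow - Spruce - Oak - Fenby - Corby - Willow: 16+15+8+14+13 = 66
The minimum is 48.
One optimal route: Willow → Oak → Fenby → Corby → Spruce → Willow (or its reverse).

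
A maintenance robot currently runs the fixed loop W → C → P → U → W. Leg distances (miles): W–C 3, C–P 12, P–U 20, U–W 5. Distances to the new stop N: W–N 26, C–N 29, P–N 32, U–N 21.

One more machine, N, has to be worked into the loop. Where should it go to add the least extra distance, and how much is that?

Insertion cost between consecutive stops i–j is d(i,N) + d(N,j) − d(i,j):
  between W and C: 26 + 29 − 3 = 52
  between C and P: 29 + 32 − 12 = 49
  between P and U: 32 + 21 − 20 = 33
  between U and W: 21 + 26 − 5 = 42
Cheapest insertion is between P and U, adding 33.
New total = 40 + 33 = 73.

Minimum extra distance: 33 miles, inserting N between P and U.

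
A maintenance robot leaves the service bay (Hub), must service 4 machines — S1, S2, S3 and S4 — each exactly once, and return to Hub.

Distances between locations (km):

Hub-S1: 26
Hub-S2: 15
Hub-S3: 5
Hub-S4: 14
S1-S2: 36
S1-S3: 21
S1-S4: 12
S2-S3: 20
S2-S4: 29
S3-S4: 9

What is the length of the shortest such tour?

With 4 stops there are 4!/2 = 12 distinct round trips (a route and its reverse cost the same).
Hub-S1-S2-S3-S4-Hub: 26+36+20+9+14 = 105
Hub-S1-S2-S4-S3-Hub: 26+36+29+9+5 = 105
Hub-S1-S3-S2-S4-Hub: 26+21+20+29+14 = 110
Hub-S1-S3-S4-S2-Hub: 26+21+9+29+15 = 100
Hub-S1-S4-S2-S3-Hub: 26+12+29+20+5 = 92
Hub-S1-S4-S3-S2-Hub: 26+12+9+20+15 = 82
Hub-S2-S1-S3-S4-Hub: 15+36+21+9+14 = 95
Hub-S2-S1-S4-S3-Hub: 15+36+12+9+5 = 77
Hub-S2-S3-S1-S4-Hub: 15+20+21+12+14 = 82
Hub-S2-S4-S1-S3-Hub: 15+29+12+21+5 = 82
Hub-S3-S1-S2-S4-Hub: 5+21+36+29+14 = 105
Hub-S3-S2-S1-S4-Hub: 5+20+36+12+14 = 87
The minimum is 77.
One optimal route: Hub → S2 → S1 → S4 → S3 → Hub (or its reverse).

Shortest round trip = 77 km.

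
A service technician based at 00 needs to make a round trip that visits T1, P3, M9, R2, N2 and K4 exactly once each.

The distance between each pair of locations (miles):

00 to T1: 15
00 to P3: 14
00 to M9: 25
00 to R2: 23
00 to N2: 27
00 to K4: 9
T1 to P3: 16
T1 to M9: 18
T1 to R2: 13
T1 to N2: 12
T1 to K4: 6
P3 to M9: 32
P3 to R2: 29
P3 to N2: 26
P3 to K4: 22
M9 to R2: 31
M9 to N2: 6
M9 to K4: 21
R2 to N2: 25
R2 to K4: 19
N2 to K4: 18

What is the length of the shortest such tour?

104 miles — the shortest possible round trip.

With 6 stops there are 6!/2 = 360 distinct round trips (a route and its reverse cost the same).
00 - T1 - P3 - M9 - R2 - N2 - K4 - 00: 15+16+32+31+25+18+9 = 146
00 - T1 - P3 - M9 - R2 - K4 - N2 - 00: 15+16+32+31+19+18+27 = 158
00 - T1 - P3 - M9 - N2 - R2 - K4 - 00: 15+16+32+6+25+19+9 = 122
00 - T1 - P3 - M9 - N2 - K4 - R2 - 00: 15+16+32+6+18+19+23 = 129
00 - T1 - P3 - M9 - K4 - R2 - N2 - 00: 15+16+32+21+19+25+27 = 155
00 - T1 - P3 - M9 - K4 - N2 - R2 - 00: 15+16+32+21+18+25+23 = 150
00 - T1 - P3 - R2 - M9 - N2 - K4 - 00: 15+16+29+31+6+18+9 = 124
00 - T1 - P3 - R2 - M9 - K4 - N2 - 00: 15+16+29+31+21+18+27 = 157
… (352 more)
00 - P3 - T1 - R2 - N2 - M9 - K4 - 00: 14+16+13+25+6+21+9 = 104  ← best
The minimum is 104.
One optimal route: 00 → P3 → T1 → R2 → N2 → M9 → K4 → 00 (or its reverse).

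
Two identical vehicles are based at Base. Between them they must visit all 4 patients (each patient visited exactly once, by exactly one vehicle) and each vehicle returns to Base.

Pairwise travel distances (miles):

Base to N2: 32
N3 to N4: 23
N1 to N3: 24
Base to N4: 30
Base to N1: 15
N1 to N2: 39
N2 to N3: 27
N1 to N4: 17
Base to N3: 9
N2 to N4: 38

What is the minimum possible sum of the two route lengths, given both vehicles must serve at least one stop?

120 miles — the smallest possible combined total.

Check every non-empty split of the stops between the two vehicles; for each half take its own optimal tour:
  {N1} + {N2, N3, N4}: 30 + 102 = 132
  {N2} + {N1, N3, N4}: 64 + 64 = 128
  {N1, N2} + {N3, N4}: 86 + 62 = 148
  {N3} + {N1, N2, N4}: 18 + 102 = 120
  {N1, N3} + {N2, N4}: 48 + 100 = 148
  {N2, N3} + {N1, N4}: 68 + 62 = 130
  … (7 splits in total)
Best: vehicle 1 Base → N3 → Base = 18; vehicle 2 Base → N1 → N4 → N2 → Base = 102; combined 120.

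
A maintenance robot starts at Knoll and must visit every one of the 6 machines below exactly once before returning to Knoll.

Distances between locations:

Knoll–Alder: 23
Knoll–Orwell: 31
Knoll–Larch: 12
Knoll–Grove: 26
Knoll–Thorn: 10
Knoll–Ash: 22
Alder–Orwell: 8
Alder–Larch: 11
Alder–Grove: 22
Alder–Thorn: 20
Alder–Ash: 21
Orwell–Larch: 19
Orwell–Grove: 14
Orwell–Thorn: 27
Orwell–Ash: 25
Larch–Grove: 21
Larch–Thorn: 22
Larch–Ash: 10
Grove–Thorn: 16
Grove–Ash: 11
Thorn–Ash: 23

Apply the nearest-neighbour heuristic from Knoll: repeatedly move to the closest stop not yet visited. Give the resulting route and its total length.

Knoll → [Thorn:10 / Larch:12 / Ash:22 / Alder:23 / Grove:26 / Orwell:31] → Thorn (10)
Thorn → [Grove:16 / Alder:20 / Larch:22 / Ash:23 / Orwell:27] → Grove (16)
Grove → [Ash:11 / Orwell:14 / Larch:21 / Alder:22] → Ash (11)
Ash → [Larch:10 / Alder:21 / Orwell:25] → Larch (10)
Larch → [Alder:11 / Orwell:19] → Alder (11)
Alder → [Orwell:8] → Orwell (8)
Return Orwell→Knoll: 31.
Total = 10 + 16 + 11 + 10 + 11 + 8 + 31 = 97.

97 along Knoll → Thorn → Grove → Ash → Larch → Alder → Orwell → Knoll.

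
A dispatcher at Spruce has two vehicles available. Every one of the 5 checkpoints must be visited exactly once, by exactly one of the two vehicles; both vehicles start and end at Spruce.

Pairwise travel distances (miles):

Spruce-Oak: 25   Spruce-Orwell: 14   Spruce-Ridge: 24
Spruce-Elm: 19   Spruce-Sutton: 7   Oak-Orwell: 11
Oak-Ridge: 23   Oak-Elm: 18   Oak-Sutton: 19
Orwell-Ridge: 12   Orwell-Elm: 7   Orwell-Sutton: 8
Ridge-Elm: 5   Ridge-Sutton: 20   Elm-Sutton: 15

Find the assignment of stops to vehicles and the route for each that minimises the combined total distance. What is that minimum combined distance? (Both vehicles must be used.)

Minimum combined distance: 86 miles.

Check every non-empty split of the stops between the two vehicles; for each half take its own optimal tour:
  {Oak} + {Orwell, Ridge, Elm, Sutton}: 50 + 51 = 101
  {Orwell} + {Oak, Ridge, Elm, Sutton}: 28 + 73 = 101
  {Oak, Orwell} + {Ridge, Elm, Sutton}: 50 + 51 = 101
  {Ridge} + {Oak, Orwell, Elm, Sutton}: 48 + 63 = 111
  {Oak, Ridge} + {Orwell, Elm, Sutton}: 72 + 41 = 113
  {Orwell, Ridge} + {Oak, Elm, Sutton}: 50 + 63 = 113
  … (15 splits in total)
  {Oak, Orwell, Ridge, Elm} + {Sutton}: 72 + 14 = 86  ← best
Best: vehicle 1 Spruce → Oak → Orwell → Ridge → Elm → Spruce = 72; vehicle 2 Spruce → Sutton → Spruce = 14; combined 86.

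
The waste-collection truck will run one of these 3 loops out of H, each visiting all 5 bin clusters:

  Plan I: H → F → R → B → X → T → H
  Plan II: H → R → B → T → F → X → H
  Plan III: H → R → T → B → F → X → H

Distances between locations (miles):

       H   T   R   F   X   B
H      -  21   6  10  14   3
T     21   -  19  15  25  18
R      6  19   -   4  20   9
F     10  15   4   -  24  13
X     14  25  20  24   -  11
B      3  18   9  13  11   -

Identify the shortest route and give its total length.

80 miles — Plan I is the shortest.

Plan I: 10 + 4 + 9 + 11 + 25 + 21 = 80
Plan II: 6 + 9 + 18 + 15 + 24 + 14 = 86
Plan III: 6 + 19 + 18 + 13 + 24 + 14 = 94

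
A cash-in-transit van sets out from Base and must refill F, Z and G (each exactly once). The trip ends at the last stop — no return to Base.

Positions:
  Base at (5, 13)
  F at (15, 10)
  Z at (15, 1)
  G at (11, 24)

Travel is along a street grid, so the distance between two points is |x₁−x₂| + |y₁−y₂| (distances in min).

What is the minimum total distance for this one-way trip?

Minimum one-way distance = 44 min.

There are 3! = 6 possible orderings.
Base - F - Z - G: 13+9+27 = 49
Base - F - G - Z: 13+18+27 = 58
Base - Z - F - G: 22+9+18 = 49
Base - Z - G - F: 22+27+18 = 67
Base - G - F - Z: 17+18+9 = 44
Base - G - Z - F: 17+27+9 = 53
The minimum is 44.
One shortest path: Base → G → F → Z.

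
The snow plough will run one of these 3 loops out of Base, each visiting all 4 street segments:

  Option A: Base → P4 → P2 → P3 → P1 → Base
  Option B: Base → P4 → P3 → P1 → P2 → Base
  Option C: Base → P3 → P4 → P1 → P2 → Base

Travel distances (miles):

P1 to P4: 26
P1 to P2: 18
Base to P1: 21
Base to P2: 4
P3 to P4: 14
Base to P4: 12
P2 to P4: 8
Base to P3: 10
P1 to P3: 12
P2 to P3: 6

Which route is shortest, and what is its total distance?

Option A: 12 + 8 + 6 + 12 + 21 = 59
Option B: 12 + 14 + 12 + 18 + 4 = 60
Option C: 10 + 14 + 26 + 18 + 4 = 72

59 miles — Option A is the shortest.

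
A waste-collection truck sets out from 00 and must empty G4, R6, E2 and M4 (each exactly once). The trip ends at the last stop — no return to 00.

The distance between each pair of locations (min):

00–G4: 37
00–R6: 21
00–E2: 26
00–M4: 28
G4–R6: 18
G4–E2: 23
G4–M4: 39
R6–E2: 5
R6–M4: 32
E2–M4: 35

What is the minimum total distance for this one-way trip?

There are 4! = 24 possible orderings.
00→G4→R6→E2→M4: 37+18+5+35 = 95
00→G4→R6→M4→E2: 37+18+32+35 = 122
00→G4→E2→R6→M4: 37+23+5+32 = 97
00→G4→E2→M4→R6: 37+23+35+32 = 127
00→G4→M4→R6→E2: 37+39+32+5 = 113
00→G4→M4→E2→R6: 37+39+35+5 = 116
00→R6→G4→E2→M4: 21+18+23+35 = 97
00→R6→G4→M4→E2: 21+18+39+35 = 113
00→R6→E2→G4→M4: 21+5+23+39 = 88
00→R6→E2→M4→G4: 21+5+35+39 = 100
00→R6→M4→G4→E2: 21+32+39+23 = 115
00→R6→M4→E2→G4: 21+32+35+23 = 111
00→E2→G4→R6→M4: 26+23+18+32 = 99
00→E2→G4→M4→R6: 26+23+39+32 = 120
… (10 more)
00→M4→E2→R6→G4: 28+35+5+18 = 86  ← best
The minimum is 86.
One shortest path: 00 → M4 → E2 → R6 → G4.

Shortest open route: 86 min.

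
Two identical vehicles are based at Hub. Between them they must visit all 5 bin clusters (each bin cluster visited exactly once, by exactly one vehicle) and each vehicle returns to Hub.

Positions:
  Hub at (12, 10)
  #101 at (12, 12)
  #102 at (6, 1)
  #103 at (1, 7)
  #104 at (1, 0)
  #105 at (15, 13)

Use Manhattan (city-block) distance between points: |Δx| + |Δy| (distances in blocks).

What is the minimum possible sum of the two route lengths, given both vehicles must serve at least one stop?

54 blocks — the smallest possible combined total.

There are 2^4 − 1 = 15 ways to divide the 5 stops into two non-empty groups. For each, the best each vehicle can do is its own shortest tour through its group:
  {#101} + {#102, #103, #104, #105}: 4 + 54 = 58
  {#102} + {#101, #103, #104, #105}: 30 + 54 = 84
  {#101, #102} + {#103, #104, #105}: 34 + 54 = 88
  {#103} + {#101, #102, #104, #105}: 28 + 54 = 82
  {#101, #103} + {#102, #104, #105}: 32 + 54 = 86
  {#102, #103} + {#101, #104, #105}: 40 + 54 = 94
  … (15 splits in total)
  {#102, #103, #104} + {#101, #105}: 42 + 12 = 54  ← best
Best: vehicle 1 Hub → #102 → #104 → #103 → Hub = 42; vehicle 2 Hub → #101 → #105 → Hub = 12; combined 54.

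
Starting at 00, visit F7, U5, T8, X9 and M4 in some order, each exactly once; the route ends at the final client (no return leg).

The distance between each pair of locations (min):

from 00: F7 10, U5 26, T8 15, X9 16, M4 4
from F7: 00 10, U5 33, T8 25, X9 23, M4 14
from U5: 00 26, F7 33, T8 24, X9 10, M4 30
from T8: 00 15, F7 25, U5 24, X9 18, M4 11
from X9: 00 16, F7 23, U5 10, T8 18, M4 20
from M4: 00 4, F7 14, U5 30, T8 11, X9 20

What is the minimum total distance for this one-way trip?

Shortest open route: 63 min.

There are 5! = 120 possible orderings.
00→F7→U5→T8→X9→M4: 10+33+24+18+20 = 105
00→F7→U5→T8→M4→X9: 10+33+24+11+20 = 98
00→F7→U5→X9→T8→M4: 10+33+10+18+11 = 82
00→F7→U5→X9→M4→T8: 10+33+10+20+11 = 84
00→F7→U5→M4→T8→X9: 10+33+30+11+18 = 102
00→F7→U5→M4→X9→T8: 10+33+30+20+18 = 111
00→F7→T8→U5→X9→M4: 10+25+24+10+20 = 89
00→F7→T8→U5→M4→X9: 10+25+24+30+20 = 109
00→F7→T8→X9→U5→M4: 10+25+18+10+30 = 93
00→F7→T8→X9→M4→U5: 10+25+18+20+30 = 103
00→F7→T8→M4→U5→X9: 10+25+11+30+10 = 86
00→F7→T8→M4→X9→U5: 10+25+11+20+10 = 76
00→F7→X9→U5→T8→M4: 10+23+10+24+11 = 78
00→F7→X9→U5→M4→T8: 10+23+10+30+11 = 84
… (106 more)
00→F7→M4→T8→X9→U5: 10+14+11+18+10 = 63  ← best
The minimum is 63.
One shortest path: 00 → F7 → M4 → T8 → X9 → U5.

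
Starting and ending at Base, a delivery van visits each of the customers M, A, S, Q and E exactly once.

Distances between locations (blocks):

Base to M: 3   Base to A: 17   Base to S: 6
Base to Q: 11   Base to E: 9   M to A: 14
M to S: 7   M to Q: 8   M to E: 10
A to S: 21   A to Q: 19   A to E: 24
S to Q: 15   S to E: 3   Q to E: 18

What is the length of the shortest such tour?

63 blocks — the shortest possible round trip.

There are 60 distinct closed tours to check (reversals are equivalent).
Base - M - A - S - Q - E - Base: 3+14+21+15+18+9 = 80
Base - M - A - S - E - Q - Base: 3+14+21+3+18+11 = 70
Base - M - A - Q - S - E - Base: 3+14+19+15+3+9 = 63
Base - M - A - Q - E - S - Base: 3+14+19+18+3+6 = 63
Base - M - A - E - S - Q - Base: 3+14+24+3+15+11 = 70
Base - M - A - E - Q - S - Base: 3+14+24+18+15+6 = 80
Base - M - S - A - Q - E - Base: 3+7+21+19+18+9 = 77
Base - M - S - A - E - Q - Base: 3+7+21+24+18+11 = 84
Base - M - S - Q - A - E - Base: 3+7+15+19+24+9 = 77
Base - M - S - Q - E - A - Base: 3+7+15+18+24+17 = 84
Base - M - S - E - A - Q - Base: 3+7+3+24+19+11 = 67
Base - M - S - E - Q - A - Base: 3+7+3+18+19+17 = 67
Base - M - Q - A - S - E - Base: 3+8+19+21+3+9 = 63
Base - M - Q - A - E - S - Base: 3+8+19+24+3+6 = 63
… (46 more)
The minimum is 63.
One optimal route: Base → M → A → Q → S → E → Base (or its reverse).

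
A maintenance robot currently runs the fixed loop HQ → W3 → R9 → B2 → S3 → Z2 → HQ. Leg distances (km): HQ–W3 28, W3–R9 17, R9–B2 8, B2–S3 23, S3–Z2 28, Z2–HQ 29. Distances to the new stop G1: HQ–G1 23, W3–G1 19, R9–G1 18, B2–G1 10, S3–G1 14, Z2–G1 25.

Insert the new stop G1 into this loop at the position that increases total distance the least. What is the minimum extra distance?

Insertion cost between consecutive stops i–j is d(i,G1) + d(G1,j) − d(i,j):
  between HQ and W3: 23 + 19 − 28 = 14
  between W3 and R9: 19 + 18 − 17 = 20
  between R9 and B2: 18 + 10 − 8 = 20
  between B2 and S3: 10 + 14 − 23 = 1
  between S3 and Z2: 14 + 25 − 28 = 11
  between Z2 and HQ: 25 + 23 − 29 = 19
Cheapest insertion is between B2 and S3, adding 1.
New total = 133 + 1 = 134.

Adding 1 km by placing G1 on the B2–S3 leg.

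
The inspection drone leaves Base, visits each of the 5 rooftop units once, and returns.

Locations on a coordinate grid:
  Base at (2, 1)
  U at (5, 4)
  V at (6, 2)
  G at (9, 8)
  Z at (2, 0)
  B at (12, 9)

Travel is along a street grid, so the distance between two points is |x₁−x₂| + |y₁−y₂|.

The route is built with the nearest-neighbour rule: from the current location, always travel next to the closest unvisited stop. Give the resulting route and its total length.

Nearest-neighbour total = 40; route Base → Z → V → U → G → B → Base.

At Base the remaining stops are Z 1, V 5, U 6, G 14, B 18; go to Z.
At Z the remaining stops are V 6, U 7, G 15, B 19; go to V.
At V the remaining stops are U 3, G 9, B 13; go to U.
At U the remaining stops are G 8, B 12; go to G.
At G the remaining stops are B 4; go to B.
Return B→Base: 18.
Total = 1 + 6 + 3 + 8 + 4 + 18 = 40.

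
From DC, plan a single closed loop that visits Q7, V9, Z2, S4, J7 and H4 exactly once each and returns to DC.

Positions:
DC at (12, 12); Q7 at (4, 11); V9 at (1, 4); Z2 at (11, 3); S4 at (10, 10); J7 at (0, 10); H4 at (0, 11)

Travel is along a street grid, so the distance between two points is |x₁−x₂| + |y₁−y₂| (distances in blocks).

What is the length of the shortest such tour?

DC-Q7-V9-Z2-S4-J7-H4-DC: 9+10+11+8+10+1+13 = 62
DC-Q7-V9-Z2-S4-H4-J7-DC: 9+10+11+8+11+1+14 = 64
DC-Q7-V9-Z2-J7-S4-H4-DC: 9+10+11+18+10+11+13 = 82
DC-Q7-V9-Z2-J7-H4-S4-DC: 9+10+11+18+1+11+4 = 64
DC-Q7-V9-Z2-H4-S4-J7-DC: 9+10+11+19+11+10+14 = 84
DC-Q7-V9-Z2-H4-J7-S4-DC: 9+10+11+19+1+10+4 = 64
DC-Q7-V9-S4-Z2-J7-H4-DC: 9+10+15+8+18+1+13 = 74
DC-Q7-V9-S4-Z2-H4-J7-DC: 9+10+15+8+19+1+14 = 76
… (352 more)
DC-Q7-H4-J7-V9-Z2-S4-DC: 9+4+1+7+11+8+4 = 44  ← best
The minimum is 44.
One optimal route: DC → Q7 → H4 → J7 → V9 → Z2 → S4 → DC (or its reverse).

Minimum total distance: 44 blocks.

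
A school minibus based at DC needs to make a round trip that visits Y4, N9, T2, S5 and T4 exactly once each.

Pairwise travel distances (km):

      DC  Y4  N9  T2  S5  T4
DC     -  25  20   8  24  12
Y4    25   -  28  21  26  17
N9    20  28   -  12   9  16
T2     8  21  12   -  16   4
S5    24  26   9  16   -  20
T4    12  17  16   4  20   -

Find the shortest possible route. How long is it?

There are 60 distinct closed tours to check (reversals are equivalent).
DC → Y4 → N9 → T2 → S5 → T4 → DC: 25+28+12+16+20+12 = 113
DC → Y4 → N9 → T2 → T4 → S5 → DC: 25+28+12+4+20+24 = 113
DC → Y4 → N9 → S5 → T2 → T4 → DC: 25+28+9+16+4+12 = 94
DC → Y4 → N9 → S5 → T4 → T2 → DC: 25+28+9+20+4+8 = 94
DC → Y4 → N9 → T4 → T2 → S5 → DC: 25+28+16+4+16+24 = 113
DC → Y4 → N9 → T4 → S5 → T2 → DC: 25+28+16+20+16+8 = 113
DC → Y4 → T2 → N9 → S5 → T4 → DC: 25+21+12+9+20+12 = 99
DC → Y4 → T2 → N9 → T4 → S5 → DC: 25+21+12+16+20+24 = 118
DC → Y4 → T2 → S5 → N9 → T4 → DC: 25+21+16+9+16+12 = 99
DC → Y4 → T2 → S5 → T4 → N9 → DC: 25+21+16+20+16+20 = 118
DC → Y4 → T2 → T4 → N9 → S5 → DC: 25+21+4+16+9+24 = 99
DC → Y4 → T2 → T4 → S5 → N9 → DC: 25+21+4+20+9+20 = 99
DC → Y4 → S5 → N9 → T2 → T4 → DC: 25+26+9+12+4+12 = 88
DC → Y4 → S5 → N9 → T4 → T2 → DC: 25+26+9+16+4+8 = 88
… (46 more)
DC → N9 → S5 → Y4 → T4 → T2 → DC: 20+9+26+17+4+8 = 84  ← best
The minimum is 84.
One optimal route: DC → N9 → S5 → Y4 → T4 → T2 → DC (or its reverse).

Minimum total distance: 84 km.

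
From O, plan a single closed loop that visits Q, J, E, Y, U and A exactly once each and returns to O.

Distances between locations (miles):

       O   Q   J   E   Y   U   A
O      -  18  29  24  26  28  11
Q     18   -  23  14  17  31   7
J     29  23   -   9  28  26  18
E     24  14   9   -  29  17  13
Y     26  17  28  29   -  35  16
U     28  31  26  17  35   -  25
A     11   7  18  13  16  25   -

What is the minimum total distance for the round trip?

Minimum total distance: 117 miles.

O→Q→J→E→Y→U→A→O: 18+23+9+29+35+25+11 = 150
O→Q→J→E→Y→A→U→O: 18+23+9+29+16+25+28 = 148
O→Q→J→E→U→Y→A→O: 18+23+9+17+35+16+11 = 129
O→Q→J→E→U→A→Y→O: 18+23+9+17+25+16+26 = 134
O→Q→J→E→A→Y→U→O: 18+23+9+13+16+35+28 = 142
O→Q→J→E→A→U→Y→O: 18+23+9+13+25+35+26 = 149
O→Q→J→Y→E→U→A→O: 18+23+28+29+17+25+11 = 151
O→Q→J→Y→E→A→U→O: 18+23+28+29+13+25+28 = 164
… (352 more)
O→U→E→J→Y→Q→A→O: 28+17+9+28+17+7+11 = 117  ← best
The minimum is 117.
One optimal route: O → U → E → J → Y → Q → A → O (or its reverse).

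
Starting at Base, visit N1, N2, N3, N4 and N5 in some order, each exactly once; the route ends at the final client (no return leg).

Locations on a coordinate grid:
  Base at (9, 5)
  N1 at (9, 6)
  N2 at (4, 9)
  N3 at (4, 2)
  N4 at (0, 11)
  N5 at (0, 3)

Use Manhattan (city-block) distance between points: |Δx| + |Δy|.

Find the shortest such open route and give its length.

Minimum one-way distance = 28.

There are 5! = 120 possible orderings.
Base→N1→N2→N3→N4→N5: 1+8+7+13+8 = 37
Base→N1→N2→N3→N5→N4: 1+8+7+5+8 = 29
Base→N1→N2→N4→N3→N5: 1+8+6+13+5 = 33
Base→N1→N2→N4→N5→N3: 1+8+6+8+5 = 28
Base→N1→N2→N5→N3→N4: 1+8+10+5+13 = 37
Base→N1→N2→N5→N4→N3: 1+8+10+8+13 = 40
Base→N1→N3→N2→N4→N5: 1+9+7+6+8 = 31
Base→N1→N3→N2→N5→N4: 1+9+7+10+8 = 35
Base→N1→N3→N4→N2→N5: 1+9+13+6+10 = 39
Base→N1→N3→N4→N5→N2: 1+9+13+8+10 = 41
Base→N1→N3→N5→N2→N4: 1+9+5+10+6 = 31
Base→N1→N3→N5→N4→N2: 1+9+5+8+6 = 29
Base→N1→N4→N2→N3→N5: 1+14+6+7+5 = 33
Base→N1→N4→N2→N5→N3: 1+14+6+10+5 = 36
… (106 more)
The minimum is 28.
One shortest path: Base → N1 → N2 → N4 → N5 → N3.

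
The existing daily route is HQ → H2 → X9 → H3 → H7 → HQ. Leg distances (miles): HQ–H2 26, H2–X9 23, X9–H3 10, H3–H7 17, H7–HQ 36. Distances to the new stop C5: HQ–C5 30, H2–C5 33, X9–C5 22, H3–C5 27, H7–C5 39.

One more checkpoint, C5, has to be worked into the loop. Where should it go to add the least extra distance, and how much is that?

Minimum extra distance: 32 miles, inserting C5 between H2 and X9.

Insertion cost between consecutive stops i–j is d(i,C5) + d(C5,j) − d(i,j):
  between HQ and H2: 30 + 33 − 26 = 37
  between H2 and X9: 33 + 22 − 23 = 32
  between X9 and H3: 22 + 27 − 10 = 39
  between H3 and H7: 27 + 39 − 17 = 49
  between H7 and HQ: 39 + 30 − 36 = 33
Cheapest insertion is between H2 and X9, adding 32.
New total = 112 + 32 = 144.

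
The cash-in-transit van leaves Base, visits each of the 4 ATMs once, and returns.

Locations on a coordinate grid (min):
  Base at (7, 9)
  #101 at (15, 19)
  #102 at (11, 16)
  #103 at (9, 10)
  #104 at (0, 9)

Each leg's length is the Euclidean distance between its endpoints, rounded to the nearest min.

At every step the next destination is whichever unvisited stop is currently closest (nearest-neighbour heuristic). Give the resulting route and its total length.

Nearest-neighbour total = 38 min; route Base → #103 → #102 → #101 → #104 → Base.

Base → [#103:2 / #104:7 / #102:8 / #101:13] → #103 (2)
#103 → [#102:6 / #104:9 / #101:11] → #102 (6)
#102 → [#101:5 / #104:13] → #101 (5)
#101 → [#104:18] → #104 (18)
Return #104→Base: 7.
Total = 2 + 6 + 5 + 18 + 7 = 38.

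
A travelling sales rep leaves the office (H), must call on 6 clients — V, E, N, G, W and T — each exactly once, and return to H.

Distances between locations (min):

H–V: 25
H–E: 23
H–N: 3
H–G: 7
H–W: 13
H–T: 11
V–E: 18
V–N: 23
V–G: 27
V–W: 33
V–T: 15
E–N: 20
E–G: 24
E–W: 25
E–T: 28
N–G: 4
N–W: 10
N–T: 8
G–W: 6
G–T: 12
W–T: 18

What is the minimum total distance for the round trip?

82 min — the shortest possible round trip.

H → V → E → N → G → W → T → H: 25+18+20+4+6+18+11 = 102
H → V → E → N → G → T → W → H: 25+18+20+4+12+18+13 = 110
H → V → E → N → W → G → T → H: 25+18+20+10+6+12+11 = 102
H → V → E → N → W → T → G → H: 25+18+20+10+18+12+7 = 110
H → V → E → N → T → G → W → H: 25+18+20+8+12+6+13 = 102
H → V → E → N → T → W → G → H: 25+18+20+8+18+6+7 = 102
H → V → E → G → N → W → T → H: 25+18+24+4+10+18+11 = 110
H → V → E → G → N → T → W → H: 25+18+24+4+8+18+13 = 110
… (352 more)
H → N → G → W → E → V → T → H: 3+4+6+25+18+15+11 = 82  ← best
The minimum is 82.
One optimal route: H → N → G → W → E → V → T → H (or its reverse).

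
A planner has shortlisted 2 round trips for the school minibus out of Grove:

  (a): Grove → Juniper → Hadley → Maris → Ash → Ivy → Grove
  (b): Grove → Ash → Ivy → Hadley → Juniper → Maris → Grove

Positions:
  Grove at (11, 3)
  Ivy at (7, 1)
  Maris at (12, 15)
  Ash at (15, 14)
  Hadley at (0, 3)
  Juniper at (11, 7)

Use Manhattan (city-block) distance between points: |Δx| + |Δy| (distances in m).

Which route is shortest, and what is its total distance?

(a): 4 + 15 + 24 + 4 + 21 + 6 = 74
(b): 15 + 21 + 9 + 15 + 9 + 13 = 82

Shortest is (a), total 74 m.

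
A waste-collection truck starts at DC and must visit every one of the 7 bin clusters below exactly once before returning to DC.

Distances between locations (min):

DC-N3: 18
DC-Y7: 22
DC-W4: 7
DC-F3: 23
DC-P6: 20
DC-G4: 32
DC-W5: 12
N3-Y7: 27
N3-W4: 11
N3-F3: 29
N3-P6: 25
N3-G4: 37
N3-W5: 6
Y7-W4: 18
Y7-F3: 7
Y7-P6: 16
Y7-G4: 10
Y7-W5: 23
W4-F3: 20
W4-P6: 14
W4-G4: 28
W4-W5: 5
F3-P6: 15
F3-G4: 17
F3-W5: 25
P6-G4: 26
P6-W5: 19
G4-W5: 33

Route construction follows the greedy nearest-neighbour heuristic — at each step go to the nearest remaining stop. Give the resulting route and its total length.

From DC: distances to unvisited — W4=7, W5=12, N3=18, P6=20, Y7=22, F3=23, G4=32. Nearest is W4 (7).
From W4: distances to unvisited — W5=5, N3=11, P6=14, Y7=18, F3=20, G4=28. Nearest is W5 (5).
From W5: distances to unvisited — N3=6, P6=19, Y7=23, F3=25, G4=33. Nearest is N3 (6).
From N3: distances to unvisited — P6=25, Y7=27, F3=29, G4=37. Nearest is P6 (25).
From P6: distances to unvisited — F3=15, Y7=16, G4=26. Nearest is F3 (15).
From F3: distances to unvisited — Y7=7, G4=17. Nearest is Y7 (7).
From Y7: distances to unvisited — G4=10. Nearest is G4 (10).
Return G4→DC: 32.
Total = 7 + 5 + 6 + 25 + 15 + 7 + 10 + 32 = 107.

Nearest-neighbour total = 107 min; route DC → W4 → W5 → N3 → P6 → F3 → Y7 → G4 → DC.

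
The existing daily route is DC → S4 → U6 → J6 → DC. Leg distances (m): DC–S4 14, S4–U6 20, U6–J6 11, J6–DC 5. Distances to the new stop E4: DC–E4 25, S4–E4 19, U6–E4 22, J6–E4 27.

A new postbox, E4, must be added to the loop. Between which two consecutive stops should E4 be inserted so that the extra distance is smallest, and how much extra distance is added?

+21 m — insert E4 between S4 and U6.

Insertion cost between consecutive stops i–j is d(i,E4) + d(E4,j) − d(i,j):
  between DC and S4: 25 + 19 − 14 = 30
  between S4 and U6: 19 + 22 − 20 = 21
  between U6 and J6: 22 + 27 − 11 = 38
  between J6 and DC: 27 + 25 − 5 = 47
Cheapest insertion is between S4 and U6, adding 21.
New total = 50 + 21 = 71.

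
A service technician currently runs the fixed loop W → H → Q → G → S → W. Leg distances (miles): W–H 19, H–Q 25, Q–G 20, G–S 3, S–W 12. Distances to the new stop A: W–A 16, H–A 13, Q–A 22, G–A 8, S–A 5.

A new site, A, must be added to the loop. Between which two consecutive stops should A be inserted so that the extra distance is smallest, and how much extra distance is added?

Minimum extra distance: 9 miles, inserting A between S and W.

Insertion cost between consecutive stops i–j is d(i,A) + d(A,j) − d(i,j):
  between W and H: 16 + 13 − 19 = 10
  between H and Q: 13 + 22 − 25 = 10
  between Q and G: 22 + 8 − 20 = 10
  between G and S: 8 + 5 − 3 = 10
  between S and W: 5 + 16 − 12 = 9
Cheapest insertion is between S and W, adding 9.
New total = 79 + 9 = 88.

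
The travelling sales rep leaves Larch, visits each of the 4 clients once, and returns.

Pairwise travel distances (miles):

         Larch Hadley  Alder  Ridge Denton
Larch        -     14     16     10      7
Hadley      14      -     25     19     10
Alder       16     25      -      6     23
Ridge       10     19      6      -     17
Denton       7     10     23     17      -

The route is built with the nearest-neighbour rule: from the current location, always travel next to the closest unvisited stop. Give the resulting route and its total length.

From Larch: distances to unvisited — Denton=7, Ridge=10, Hadley=14, Alder=16. Nearest is Denton (7).
From Denton: distances to unvisited — Hadley=10, Ridge=17, Alder=23. Nearest is Hadley (10).
From Hadley: distances to unvisited — Ridge=19, Alder=25. Nearest is Ridge (19).
From Ridge: distances to unvisited — Alder=6. Nearest is Alder (6).
Return Alder→Larch: 16.
Total = 7 + 10 + 19 + 6 + 16 = 58.

58 miles along Larch → Denton → Hadley → Ridge → Alder → Larch.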